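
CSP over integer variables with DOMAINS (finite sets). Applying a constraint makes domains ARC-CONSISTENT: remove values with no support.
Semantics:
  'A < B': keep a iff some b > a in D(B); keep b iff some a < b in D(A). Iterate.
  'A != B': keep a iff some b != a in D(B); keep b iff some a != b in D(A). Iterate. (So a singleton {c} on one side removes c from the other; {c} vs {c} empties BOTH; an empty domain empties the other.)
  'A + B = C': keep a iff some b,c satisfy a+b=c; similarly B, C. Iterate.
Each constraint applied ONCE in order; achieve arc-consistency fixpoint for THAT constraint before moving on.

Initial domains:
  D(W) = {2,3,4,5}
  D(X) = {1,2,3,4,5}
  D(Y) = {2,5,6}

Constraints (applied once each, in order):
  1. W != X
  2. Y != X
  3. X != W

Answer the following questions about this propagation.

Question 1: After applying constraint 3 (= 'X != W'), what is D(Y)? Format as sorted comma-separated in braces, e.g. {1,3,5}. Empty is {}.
Answer: {2,5,6}

Derivation:
Constraint 1 (W != X) on D(W)={2,3,4,5} D(X)={1,2,3,4,5}: no change
Constraint 2 (Y != X) on D(Y)={2,5,6} D(X)={1,2,3,4,5}: no change
Constraint 3 (X != W) on D(X)={1,2,3,4,5} D(W)={2,3,4,5}: no change
So after constraint 3: D(Y) = {2,5,6}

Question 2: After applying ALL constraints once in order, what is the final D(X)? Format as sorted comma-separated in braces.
Answer: {1,2,3,4,5}

Derivation:
Constraint 1 (W != X) on D(W)={2,3,4,5} D(X)={1,2,3,4,5}: no change
Constraint 2 (Y != X) on D(Y)={2,5,6} D(X)={1,2,3,4,5}: no change
Constraint 3 (X != W) on D(X)={1,2,3,4,5} D(W)={2,3,4,5}: no change
So after all 3 constraints: D(X) = {1,2,3,4,5}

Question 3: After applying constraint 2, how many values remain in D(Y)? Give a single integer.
Constraint 1 (W != X) on D(W)={2,3,4,5} D(X)={1,2,3,4,5}: no change
Constraint 2 (Y != X) on D(Y)={2,5,6} D(X)={1,2,3,4,5}: no change
So after constraint 2: D(Y)={2,5,6}, size = 3

Answer: 3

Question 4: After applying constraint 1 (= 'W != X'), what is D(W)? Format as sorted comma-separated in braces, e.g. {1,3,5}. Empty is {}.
Answer: {2,3,4,5}

Derivation:
Constraint 1 (W != X) on D(W)={2,3,4,5} D(X)={1,2,3,4,5}: no change
So after constraint 1: D(W) = {2,3,4,5}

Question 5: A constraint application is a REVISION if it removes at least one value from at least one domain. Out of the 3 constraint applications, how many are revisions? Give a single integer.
Constraint 1 (W != X) on D(W)={2,3,4,5} D(X)={1,2,3,4,5}: no change => not a revision
Constraint 2 (Y != X) on D(Y)={2,5,6} D(X)={1,2,3,4,5}: no change => not a revision
Constraint 3 (X != W) on D(X)={1,2,3,4,5} D(W)={2,3,4,5}: no change => not a revision
Total revisions = 0

Answer: 0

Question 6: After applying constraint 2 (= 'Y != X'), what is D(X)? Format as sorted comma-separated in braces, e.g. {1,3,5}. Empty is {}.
Constraint 1 (W != X) on D(W)={2,3,4,5} D(X)={1,2,3,4,5}: no change
Constraint 2 (Y != X) on D(Y)={2,5,6} D(X)={1,2,3,4,5}: no change
So after constraint 2: D(X) = {1,2,3,4,5}

Answer: {1,2,3,4,5}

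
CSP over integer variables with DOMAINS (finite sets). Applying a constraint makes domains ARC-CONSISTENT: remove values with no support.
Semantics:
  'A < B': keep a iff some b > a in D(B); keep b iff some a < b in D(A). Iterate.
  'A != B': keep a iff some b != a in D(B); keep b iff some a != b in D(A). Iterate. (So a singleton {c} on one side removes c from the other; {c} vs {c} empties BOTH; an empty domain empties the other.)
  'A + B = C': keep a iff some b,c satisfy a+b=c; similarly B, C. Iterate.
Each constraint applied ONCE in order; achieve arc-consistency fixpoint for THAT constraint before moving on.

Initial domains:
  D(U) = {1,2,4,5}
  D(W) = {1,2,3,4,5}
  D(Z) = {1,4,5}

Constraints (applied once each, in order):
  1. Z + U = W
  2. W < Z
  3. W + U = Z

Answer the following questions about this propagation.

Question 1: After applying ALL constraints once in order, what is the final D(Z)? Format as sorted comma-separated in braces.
Answer: {4}

Derivation:
Constraint 1 (Z + U = W) on D(Z)={1,4,5} D(U)={1,2,4,5} D(W)={1,2,3,4,5}: Z {1,4,5}->{1,4}; U {1,2,4,5}->{1,2,4}; W {1,2,3,4,5}->{2,3,5}
Constraint 2 (W < Z) on D(W)={2,3,5} D(Z)={1,4}: W {2,3,5}->{2,3}; Z {1,4}->{4}
Constraint 3 (W + U = Z) on D(W)={2,3} D(U)={1,2,4} D(Z)={4}: U {1,2,4}->{1,2}
So after all 3 constraints: D(Z) = {4}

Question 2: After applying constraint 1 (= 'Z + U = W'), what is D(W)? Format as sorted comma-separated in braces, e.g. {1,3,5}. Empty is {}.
Answer: {2,3,5}

Derivation:
Constraint 1 (Z + U = W) on D(Z)={1,4,5} D(U)={1,2,4,5} D(W)={1,2,3,4,5}: Z {1,4,5}->{1,4}; U {1,2,4,5}->{1,2,4}; W {1,2,3,4,5}->{2,3,5}
So after constraint 1: D(W) = {2,3,5}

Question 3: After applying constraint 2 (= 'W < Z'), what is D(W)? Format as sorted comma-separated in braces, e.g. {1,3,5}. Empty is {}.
Constraint 1 (Z + U = W) on D(Z)={1,4,5} D(U)={1,2,4,5} D(W)={1,2,3,4,5}: Z {1,4,5}->{1,4}; U {1,2,4,5}->{1,2,4}; W {1,2,3,4,5}->{2,3,5}
Constraint 2 (W < Z) on D(W)={2,3,5} D(Z)={1,4}: W {2,3,5}->{2,3}; Z {1,4}->{4}
So after constraint 2: D(W) = {2,3}

Answer: {2,3}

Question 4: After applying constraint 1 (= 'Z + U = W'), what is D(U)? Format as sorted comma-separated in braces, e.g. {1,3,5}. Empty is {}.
Constraint 1 (Z + U = W) on D(Z)={1,4,5} D(U)={1,2,4,5} D(W)={1,2,3,4,5}: Z {1,4,5}->{1,4}; U {1,2,4,5}->{1,2,4}; W {1,2,3,4,5}->{2,3,5}
So after constraint 1: D(U) = {1,2,4}

Answer: {1,2,4}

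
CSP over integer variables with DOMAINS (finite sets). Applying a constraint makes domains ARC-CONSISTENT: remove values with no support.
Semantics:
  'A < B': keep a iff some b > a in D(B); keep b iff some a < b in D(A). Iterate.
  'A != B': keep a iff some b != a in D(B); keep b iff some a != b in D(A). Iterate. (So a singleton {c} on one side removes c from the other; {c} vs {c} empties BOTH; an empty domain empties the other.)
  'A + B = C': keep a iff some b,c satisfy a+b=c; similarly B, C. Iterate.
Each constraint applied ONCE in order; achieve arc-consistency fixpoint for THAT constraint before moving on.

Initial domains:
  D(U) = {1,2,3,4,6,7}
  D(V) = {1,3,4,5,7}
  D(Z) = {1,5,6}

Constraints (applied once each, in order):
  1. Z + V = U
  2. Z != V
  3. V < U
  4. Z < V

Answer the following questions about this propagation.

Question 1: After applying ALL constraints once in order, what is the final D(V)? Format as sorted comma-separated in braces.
Answer: {3,5}

Derivation:
Constraint 1 (Z + V = U) on D(Z)={1,5,6} D(V)={1,3,4,5,7} D(U)={1,2,3,4,6,7}: V {1,3,4,5,7}->{1,3,5}; U {1,2,3,4,6,7}->{2,4,6,7}
Constraint 2 (Z != V) on D(Z)={1,5,6} D(V)={1,3,5}: no change
Constraint 3 (V < U) on D(V)={1,3,5} D(U)={2,4,6,7}: no change
Constraint 4 (Z < V) on D(Z)={1,5,6} D(V)={1,3,5}: Z {1,5,6}->{1}; V {1,3,5}->{3,5}
So after all 4 constraints: D(V) = {3,5}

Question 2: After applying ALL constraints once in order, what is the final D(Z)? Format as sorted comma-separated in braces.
Constraint 1 (Z + V = U) on D(Z)={1,5,6} D(V)={1,3,4,5,7} D(U)={1,2,3,4,6,7}: V {1,3,4,5,7}->{1,3,5}; U {1,2,3,4,6,7}->{2,4,6,7}
Constraint 2 (Z != V) on D(Z)={1,5,6} D(V)={1,3,5}: no change
Constraint 3 (V < U) on D(V)={1,3,5} D(U)={2,4,6,7}: no change
Constraint 4 (Z < V) on D(Z)={1,5,6} D(V)={1,3,5}: Z {1,5,6}->{1}; V {1,3,5}->{3,5}
So after all 4 constraints: D(Z) = {1}

Answer: {1}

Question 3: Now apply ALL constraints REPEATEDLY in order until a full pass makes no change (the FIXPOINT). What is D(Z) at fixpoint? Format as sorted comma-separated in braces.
Answer: {1}

Derivation:
pass 0 (initial): D(Z)={1,5,6}
pass 1: U {1,2,3,4,6,7}->{2,4,6,7}; V {1,3,4,5,7}->{3,5}; Z {1,5,6}->{1}
pass 2: U {2,4,6,7}->{4,6}
pass 3: no change
Fixpoint after 3 passes: D(Z) = {1}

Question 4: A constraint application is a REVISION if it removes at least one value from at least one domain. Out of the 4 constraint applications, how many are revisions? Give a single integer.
Answer: 2

Derivation:
Constraint 1 (Z + V = U) on D(Z)={1,5,6} D(V)={1,3,4,5,7} D(U)={1,2,3,4,6,7}: V {1,3,4,5,7}->{1,3,5}; U {1,2,3,4,6,7}->{2,4,6,7} => REVISION
Constraint 2 (Z != V) on D(Z)={1,5,6} D(V)={1,3,5}: no change => not a revision
Constraint 3 (V < U) on D(V)={1,3,5} D(U)={2,4,6,7}: no change => not a revision
Constraint 4 (Z < V) on D(Z)={1,5,6} D(V)={1,3,5}: Z {1,5,6}->{1}; V {1,3,5}->{3,5} => REVISION
Total revisions = 2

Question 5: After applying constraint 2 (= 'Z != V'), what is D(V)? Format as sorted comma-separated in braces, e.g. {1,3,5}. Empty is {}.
Constraint 1 (Z + V = U) on D(Z)={1,5,6} D(V)={1,3,4,5,7} D(U)={1,2,3,4,6,7}: V {1,3,4,5,7}->{1,3,5}; U {1,2,3,4,6,7}->{2,4,6,7}
Constraint 2 (Z != V) on D(Z)={1,5,6} D(V)={1,3,5}: no change
So after constraint 2: D(V) = {1,3,5}

Answer: {1,3,5}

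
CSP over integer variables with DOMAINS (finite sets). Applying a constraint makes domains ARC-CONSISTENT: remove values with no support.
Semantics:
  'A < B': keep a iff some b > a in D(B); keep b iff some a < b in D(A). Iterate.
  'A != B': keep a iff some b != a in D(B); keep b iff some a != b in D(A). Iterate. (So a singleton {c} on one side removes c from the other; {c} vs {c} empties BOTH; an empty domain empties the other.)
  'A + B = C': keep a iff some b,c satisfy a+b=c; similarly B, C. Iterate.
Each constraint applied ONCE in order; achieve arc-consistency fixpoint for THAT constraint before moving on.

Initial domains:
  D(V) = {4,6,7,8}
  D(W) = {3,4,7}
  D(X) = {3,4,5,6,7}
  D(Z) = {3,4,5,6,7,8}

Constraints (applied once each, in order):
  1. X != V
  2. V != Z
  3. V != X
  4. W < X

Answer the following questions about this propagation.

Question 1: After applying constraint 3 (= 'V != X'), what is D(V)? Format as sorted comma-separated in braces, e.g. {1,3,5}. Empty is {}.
Constraint 1 (X != V) on D(X)={3,4,5,6,7} D(V)={4,6,7,8}: no change
Constraint 2 (V != Z) on D(V)={4,6,7,8} D(Z)={3,4,5,6,7,8}: no change
Constraint 3 (V != X) on D(V)={4,6,7,8} D(X)={3,4,5,6,7}: no change
So after constraint 3: D(V) = {4,6,7,8}

Answer: {4,6,7,8}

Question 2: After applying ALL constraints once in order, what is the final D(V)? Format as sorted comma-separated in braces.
Constraint 1 (X != V) on D(X)={3,4,5,6,7} D(V)={4,6,7,8}: no change
Constraint 2 (V != Z) on D(V)={4,6,7,8} D(Z)={3,4,5,6,7,8}: no change
Constraint 3 (V != X) on D(V)={4,6,7,8} D(X)={3,4,5,6,7}: no change
Constraint 4 (W < X) on D(W)={3,4,7} D(X)={3,4,5,6,7}: W {3,4,7}->{3,4}; X {3,4,5,6,7}->{4,5,6,7}
So after all 4 constraints: D(V) = {4,6,7,8}

Answer: {4,6,7,8}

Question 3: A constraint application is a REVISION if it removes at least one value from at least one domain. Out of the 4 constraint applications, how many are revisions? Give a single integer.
Answer: 1

Derivation:
Constraint 1 (X != V) on D(X)={3,4,5,6,7} D(V)={4,6,7,8}: no change => not a revision
Constraint 2 (V != Z) on D(V)={4,6,7,8} D(Z)={3,4,5,6,7,8}: no change => not a revision
Constraint 3 (V != X) on D(V)={4,6,7,8} D(X)={3,4,5,6,7}: no change => not a revision
Constraint 4 (W < X) on D(W)={3,4,7} D(X)={3,4,5,6,7}: W {3,4,7}->{3,4}; X {3,4,5,6,7}->{4,5,6,7} => REVISION
Total revisions = 1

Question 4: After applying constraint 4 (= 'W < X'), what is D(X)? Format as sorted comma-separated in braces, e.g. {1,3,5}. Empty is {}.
Answer: {4,5,6,7}

Derivation:
Constraint 1 (X != V) on D(X)={3,4,5,6,7} D(V)={4,6,7,8}: no change
Constraint 2 (V != Z) on D(V)={4,6,7,8} D(Z)={3,4,5,6,7,8}: no change
Constraint 3 (V != X) on D(V)={4,6,7,8} D(X)={3,4,5,6,7}: no change
Constraint 4 (W < X) on D(W)={3,4,7} D(X)={3,4,5,6,7}: W {3,4,7}->{3,4}; X {3,4,5,6,7}->{4,5,6,7}
So after constraint 4: D(X) = {4,5,6,7}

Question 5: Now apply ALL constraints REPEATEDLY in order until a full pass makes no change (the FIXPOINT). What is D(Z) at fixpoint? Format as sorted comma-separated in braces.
pass 0 (initial): D(Z)={3,4,5,6,7,8}
pass 1: W {3,4,7}->{3,4}; X {3,4,5,6,7}->{4,5,6,7}
pass 2: no change
Fixpoint after 2 passes: D(Z) = {3,4,5,6,7,8}

Answer: {3,4,5,6,7,8}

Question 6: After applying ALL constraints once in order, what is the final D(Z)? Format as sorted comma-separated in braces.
Constraint 1 (X != V) on D(X)={3,4,5,6,7} D(V)={4,6,7,8}: no change
Constraint 2 (V != Z) on D(V)={4,6,7,8} D(Z)={3,4,5,6,7,8}: no change
Constraint 3 (V != X) on D(V)={4,6,7,8} D(X)={3,4,5,6,7}: no change
Constraint 4 (W < X) on D(W)={3,4,7} D(X)={3,4,5,6,7}: W {3,4,7}->{3,4}; X {3,4,5,6,7}->{4,5,6,7}
So after all 4 constraints: D(Z) = {3,4,5,6,7,8}

Answer: {3,4,5,6,7,8}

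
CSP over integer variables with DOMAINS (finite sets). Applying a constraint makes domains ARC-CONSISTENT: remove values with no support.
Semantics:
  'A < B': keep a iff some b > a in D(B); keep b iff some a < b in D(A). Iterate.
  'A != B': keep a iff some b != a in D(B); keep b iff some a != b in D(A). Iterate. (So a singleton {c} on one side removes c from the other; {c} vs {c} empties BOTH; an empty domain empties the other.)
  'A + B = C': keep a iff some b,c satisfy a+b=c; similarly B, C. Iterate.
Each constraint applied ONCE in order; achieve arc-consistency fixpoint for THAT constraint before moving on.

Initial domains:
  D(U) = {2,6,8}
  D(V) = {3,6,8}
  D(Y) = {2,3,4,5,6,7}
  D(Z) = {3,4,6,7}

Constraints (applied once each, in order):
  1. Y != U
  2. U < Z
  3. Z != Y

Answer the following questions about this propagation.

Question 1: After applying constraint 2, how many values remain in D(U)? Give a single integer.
Constraint 1 (Y != U) on D(Y)={2,3,4,5,6,7} D(U)={2,6,8}: no change
Constraint 2 (U < Z) on D(U)={2,6,8} D(Z)={3,4,6,7}: U {2,6,8}->{2,6}
So after constraint 2: D(U)={2,6}, size = 2

Answer: 2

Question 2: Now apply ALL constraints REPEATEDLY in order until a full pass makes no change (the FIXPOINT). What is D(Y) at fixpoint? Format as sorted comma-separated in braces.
Answer: {2,3,4,5,6,7}

Derivation:
pass 0 (initial): D(Y)={2,3,4,5,6,7}
pass 1: U {2,6,8}->{2,6}
pass 2: no change
Fixpoint after 2 passes: D(Y) = {2,3,4,5,6,7}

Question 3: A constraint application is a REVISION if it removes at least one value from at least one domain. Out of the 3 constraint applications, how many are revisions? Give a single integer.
Constraint 1 (Y != U) on D(Y)={2,3,4,5,6,7} D(U)={2,6,8}: no change => not a revision
Constraint 2 (U < Z) on D(U)={2,6,8} D(Z)={3,4,6,7}: U {2,6,8}->{2,6} => REVISION
Constraint 3 (Z != Y) on D(Z)={3,4,6,7} D(Y)={2,3,4,5,6,7}: no change => not a revision
Total revisions = 1

Answer: 1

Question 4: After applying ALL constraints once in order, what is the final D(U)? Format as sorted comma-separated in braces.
Answer: {2,6}

Derivation:
Constraint 1 (Y != U) on D(Y)={2,3,4,5,6,7} D(U)={2,6,8}: no change
Constraint 2 (U < Z) on D(U)={2,6,8} D(Z)={3,4,6,7}: U {2,6,8}->{2,6}
Constraint 3 (Z != Y) on D(Z)={3,4,6,7} D(Y)={2,3,4,5,6,7}: no change
So after all 3 constraints: D(U) = {2,6}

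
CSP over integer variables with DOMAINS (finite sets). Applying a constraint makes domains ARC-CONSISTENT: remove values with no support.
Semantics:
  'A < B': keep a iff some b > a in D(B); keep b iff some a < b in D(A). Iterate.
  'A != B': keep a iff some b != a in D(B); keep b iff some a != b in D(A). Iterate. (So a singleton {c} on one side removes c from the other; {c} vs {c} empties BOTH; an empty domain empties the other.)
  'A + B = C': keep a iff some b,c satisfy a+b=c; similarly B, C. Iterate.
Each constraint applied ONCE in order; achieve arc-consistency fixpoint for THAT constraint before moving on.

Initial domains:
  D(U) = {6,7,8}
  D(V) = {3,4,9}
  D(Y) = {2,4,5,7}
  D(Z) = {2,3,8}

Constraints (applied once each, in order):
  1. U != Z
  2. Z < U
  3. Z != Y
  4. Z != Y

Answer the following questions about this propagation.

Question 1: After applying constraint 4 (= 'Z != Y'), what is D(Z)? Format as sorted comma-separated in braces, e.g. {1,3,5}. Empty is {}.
Constraint 1 (U != Z) on D(U)={6,7,8} D(Z)={2,3,8}: no change
Constraint 2 (Z < U) on D(Z)={2,3,8} D(U)={6,7,8}: Z {2,3,8}->{2,3}
Constraint 3 (Z != Y) on D(Z)={2,3} D(Y)={2,4,5,7}: no change
Constraint 4 (Z != Y) on D(Z)={2,3} D(Y)={2,4,5,7}: no change
So after constraint 4: D(Z) = {2,3}

Answer: {2,3}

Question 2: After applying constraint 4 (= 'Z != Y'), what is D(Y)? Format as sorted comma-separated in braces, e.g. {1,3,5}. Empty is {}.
Answer: {2,4,5,7}

Derivation:
Constraint 1 (U != Z) on D(U)={6,7,8} D(Z)={2,3,8}: no change
Constraint 2 (Z < U) on D(Z)={2,3,8} D(U)={6,7,8}: Z {2,3,8}->{2,3}
Constraint 3 (Z != Y) on D(Z)={2,3} D(Y)={2,4,5,7}: no change
Constraint 4 (Z != Y) on D(Z)={2,3} D(Y)={2,4,5,7}: no change
So after constraint 4: D(Y) = {2,4,5,7}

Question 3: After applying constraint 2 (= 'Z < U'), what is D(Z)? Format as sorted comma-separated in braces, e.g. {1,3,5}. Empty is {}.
Answer: {2,3}

Derivation:
Constraint 1 (U != Z) on D(U)={6,7,8} D(Z)={2,3,8}: no change
Constraint 2 (Z < U) on D(Z)={2,3,8} D(U)={6,7,8}: Z {2,3,8}->{2,3}
So after constraint 2: D(Z) = {2,3}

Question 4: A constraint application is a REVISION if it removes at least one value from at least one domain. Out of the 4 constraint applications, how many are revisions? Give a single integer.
Constraint 1 (U != Z) on D(U)={6,7,8} D(Z)={2,3,8}: no change => not a revision
Constraint 2 (Z < U) on D(Z)={2,3,8} D(U)={6,7,8}: Z {2,3,8}->{2,3} => REVISION
Constraint 3 (Z != Y) on D(Z)={2,3} D(Y)={2,4,5,7}: no change => not a revision
Constraint 4 (Z != Y) on D(Z)={2,3} D(Y)={2,4,5,7}: no change => not a revision
Total revisions = 1

Answer: 1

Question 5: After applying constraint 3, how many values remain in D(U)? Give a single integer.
Answer: 3

Derivation:
Constraint 1 (U != Z) on D(U)={6,7,8} D(Z)={2,3,8}: no change
Constraint 2 (Z < U) on D(Z)={2,3,8} D(U)={6,7,8}: Z {2,3,8}->{2,3}
Constraint 3 (Z != Y) on D(Z)={2,3} D(Y)={2,4,5,7}: no change
So after constraint 3: D(U)={6,7,8}, size = 3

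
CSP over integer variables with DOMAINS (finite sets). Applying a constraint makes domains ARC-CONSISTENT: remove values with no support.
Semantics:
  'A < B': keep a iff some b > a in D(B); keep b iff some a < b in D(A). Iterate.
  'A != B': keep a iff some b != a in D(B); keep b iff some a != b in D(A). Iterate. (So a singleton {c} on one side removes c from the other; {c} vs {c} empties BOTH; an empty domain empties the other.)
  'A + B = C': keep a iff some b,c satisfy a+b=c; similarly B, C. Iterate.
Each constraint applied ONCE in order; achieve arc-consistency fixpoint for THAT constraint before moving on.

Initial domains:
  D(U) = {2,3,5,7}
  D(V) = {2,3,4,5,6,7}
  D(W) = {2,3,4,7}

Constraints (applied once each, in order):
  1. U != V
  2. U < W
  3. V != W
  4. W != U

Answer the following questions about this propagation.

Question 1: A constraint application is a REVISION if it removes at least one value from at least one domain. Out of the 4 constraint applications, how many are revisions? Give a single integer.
Constraint 1 (U != V) on D(U)={2,3,5,7} D(V)={2,3,4,5,6,7}: no change => not a revision
Constraint 2 (U < W) on D(U)={2,3,5,7} D(W)={2,3,4,7}: U {2,3,5,7}->{2,3,5}; W {2,3,4,7}->{3,4,7} => REVISION
Constraint 3 (V != W) on D(V)={2,3,4,5,6,7} D(W)={3,4,7}: no change => not a revision
Constraint 4 (W != U) on D(W)={3,4,7} D(U)={2,3,5}: no change => not a revision
Total revisions = 1

Answer: 1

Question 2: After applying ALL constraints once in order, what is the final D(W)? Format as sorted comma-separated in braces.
Answer: {3,4,7}

Derivation:
Constraint 1 (U != V) on D(U)={2,3,5,7} D(V)={2,3,4,5,6,7}: no change
Constraint 2 (U < W) on D(U)={2,3,5,7} D(W)={2,3,4,7}: U {2,3,5,7}->{2,3,5}; W {2,3,4,7}->{3,4,7}
Constraint 3 (V != W) on D(V)={2,3,4,5,6,7} D(W)={3,4,7}: no change
Constraint 4 (W != U) on D(W)={3,4,7} D(U)={2,3,5}: no change
So after all 4 constraints: D(W) = {3,4,7}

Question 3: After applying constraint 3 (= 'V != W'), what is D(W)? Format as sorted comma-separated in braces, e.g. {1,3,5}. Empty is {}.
Answer: {3,4,7}

Derivation:
Constraint 1 (U != V) on D(U)={2,3,5,7} D(V)={2,3,4,5,6,7}: no change
Constraint 2 (U < W) on D(U)={2,3,5,7} D(W)={2,3,4,7}: U {2,3,5,7}->{2,3,5}; W {2,3,4,7}->{3,4,7}
Constraint 3 (V != W) on D(V)={2,3,4,5,6,7} D(W)={3,4,7}: no change
So after constraint 3: D(W) = {3,4,7}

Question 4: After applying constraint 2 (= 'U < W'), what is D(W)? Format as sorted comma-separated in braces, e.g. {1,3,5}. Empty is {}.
Answer: {3,4,7}

Derivation:
Constraint 1 (U != V) on D(U)={2,3,5,7} D(V)={2,3,4,5,6,7}: no change
Constraint 2 (U < W) on D(U)={2,3,5,7} D(W)={2,3,4,7}: U {2,3,5,7}->{2,3,5}; W {2,3,4,7}->{3,4,7}
So after constraint 2: D(W) = {3,4,7}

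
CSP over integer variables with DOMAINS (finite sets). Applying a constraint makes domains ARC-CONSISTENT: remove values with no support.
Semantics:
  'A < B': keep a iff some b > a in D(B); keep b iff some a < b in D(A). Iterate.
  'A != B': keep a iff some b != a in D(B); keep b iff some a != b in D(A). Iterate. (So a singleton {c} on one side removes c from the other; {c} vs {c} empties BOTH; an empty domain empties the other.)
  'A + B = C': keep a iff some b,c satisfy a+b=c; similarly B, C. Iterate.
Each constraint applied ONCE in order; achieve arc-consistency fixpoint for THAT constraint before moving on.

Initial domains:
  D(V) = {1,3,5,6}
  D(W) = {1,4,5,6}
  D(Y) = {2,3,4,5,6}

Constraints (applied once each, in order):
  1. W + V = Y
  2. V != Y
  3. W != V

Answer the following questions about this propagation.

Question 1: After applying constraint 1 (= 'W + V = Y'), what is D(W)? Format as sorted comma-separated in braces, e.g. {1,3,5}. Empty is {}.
Answer: {1,4,5}

Derivation:
Constraint 1 (W + V = Y) on D(W)={1,4,5,6} D(V)={1,3,5,6} D(Y)={2,3,4,5,6}: W {1,4,5,6}->{1,4,5}; V {1,3,5,6}->{1,3,5}; Y {2,3,4,5,6}->{2,4,5,6}
So after constraint 1: D(W) = {1,4,5}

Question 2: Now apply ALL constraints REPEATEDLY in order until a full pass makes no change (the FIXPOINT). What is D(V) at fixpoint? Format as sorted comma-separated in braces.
pass 0 (initial): D(V)={1,3,5,6}
pass 1: V {1,3,5,6}->{1,3,5}; W {1,4,5,6}->{1,4,5}; Y {2,3,4,5,6}->{2,4,5,6}
pass 2: no change
Fixpoint after 2 passes: D(V) = {1,3,5}

Answer: {1,3,5}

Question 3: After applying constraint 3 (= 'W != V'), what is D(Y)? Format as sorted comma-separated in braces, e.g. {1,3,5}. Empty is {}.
Answer: {2,4,5,6}

Derivation:
Constraint 1 (W + V = Y) on D(W)={1,4,5,6} D(V)={1,3,5,6} D(Y)={2,3,4,5,6}: W {1,4,5,6}->{1,4,5}; V {1,3,5,6}->{1,3,5}; Y {2,3,4,5,6}->{2,4,5,6}
Constraint 2 (V != Y) on D(V)={1,3,5} D(Y)={2,4,5,6}: no change
Constraint 3 (W != V) on D(W)={1,4,5} D(V)={1,3,5}: no change
So after constraint 3: D(Y) = {2,4,5,6}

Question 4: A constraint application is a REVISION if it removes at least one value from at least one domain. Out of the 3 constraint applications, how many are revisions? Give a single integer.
Constraint 1 (W + V = Y) on D(W)={1,4,5,6} D(V)={1,3,5,6} D(Y)={2,3,4,5,6}: W {1,4,5,6}->{1,4,5}; V {1,3,5,6}->{1,3,5}; Y {2,3,4,5,6}->{2,4,5,6} => REVISION
Constraint 2 (V != Y) on D(V)={1,3,5} D(Y)={2,4,5,6}: no change => not a revision
Constraint 3 (W != V) on D(W)={1,4,5} D(V)={1,3,5}: no change => not a revision
Total revisions = 1

Answer: 1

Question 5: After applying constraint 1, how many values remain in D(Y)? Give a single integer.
Constraint 1 (W + V = Y) on D(W)={1,4,5,6} D(V)={1,3,5,6} D(Y)={2,3,4,5,6}: W {1,4,5,6}->{1,4,5}; V {1,3,5,6}->{1,3,5}; Y {2,3,4,5,6}->{2,4,5,6}
So after constraint 1: D(Y)={2,4,5,6}, size = 4

Answer: 4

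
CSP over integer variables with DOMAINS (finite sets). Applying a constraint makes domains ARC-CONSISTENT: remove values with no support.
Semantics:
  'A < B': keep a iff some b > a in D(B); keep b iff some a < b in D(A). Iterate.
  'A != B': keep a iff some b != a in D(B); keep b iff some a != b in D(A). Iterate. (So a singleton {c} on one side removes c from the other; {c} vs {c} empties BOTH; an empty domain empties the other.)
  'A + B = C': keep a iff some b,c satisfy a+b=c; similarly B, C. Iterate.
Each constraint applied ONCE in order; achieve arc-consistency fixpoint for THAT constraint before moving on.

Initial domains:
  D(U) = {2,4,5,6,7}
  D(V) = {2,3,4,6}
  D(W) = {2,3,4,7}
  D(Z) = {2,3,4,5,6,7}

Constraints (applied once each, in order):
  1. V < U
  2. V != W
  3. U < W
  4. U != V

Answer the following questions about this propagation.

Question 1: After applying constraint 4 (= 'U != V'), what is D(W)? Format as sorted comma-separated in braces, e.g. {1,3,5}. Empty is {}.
Answer: {7}

Derivation:
Constraint 1 (V < U) on D(V)={2,3,4,6} D(U)={2,4,5,6,7}: U {2,4,5,6,7}->{4,5,6,7}
Constraint 2 (V != W) on D(V)={2,3,4,6} D(W)={2,3,4,7}: no change
Constraint 3 (U < W) on D(U)={4,5,6,7} D(W)={2,3,4,7}: U {4,5,6,7}->{4,5,6}; W {2,3,4,7}->{7}
Constraint 4 (U != V) on D(U)={4,5,6} D(V)={2,3,4,6}: no change
So after constraint 4: D(W) = {7}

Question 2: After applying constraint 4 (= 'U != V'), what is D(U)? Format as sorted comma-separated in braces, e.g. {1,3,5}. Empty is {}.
Answer: {4,5,6}

Derivation:
Constraint 1 (V < U) on D(V)={2,3,4,6} D(U)={2,4,5,6,7}: U {2,4,5,6,7}->{4,5,6,7}
Constraint 2 (V != W) on D(V)={2,3,4,6} D(W)={2,3,4,7}: no change
Constraint 3 (U < W) on D(U)={4,5,6,7} D(W)={2,3,4,7}: U {4,5,6,7}->{4,5,6}; W {2,3,4,7}->{7}
Constraint 4 (U != V) on D(U)={4,5,6} D(V)={2,3,4,6}: no change
So after constraint 4: D(U) = {4,5,6}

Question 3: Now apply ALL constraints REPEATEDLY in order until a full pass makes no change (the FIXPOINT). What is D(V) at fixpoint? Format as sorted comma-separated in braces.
Answer: {2,3,4}

Derivation:
pass 0 (initial): D(V)={2,3,4,6}
pass 1: U {2,4,5,6,7}->{4,5,6}; W {2,3,4,7}->{7}
pass 2: V {2,3,4,6}->{2,3,4}
pass 3: no change
Fixpoint after 3 passes: D(V) = {2,3,4}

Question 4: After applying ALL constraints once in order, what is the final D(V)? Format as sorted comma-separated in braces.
Constraint 1 (V < U) on D(V)={2,3,4,6} D(U)={2,4,5,6,7}: U {2,4,5,6,7}->{4,5,6,7}
Constraint 2 (V != W) on D(V)={2,3,4,6} D(W)={2,3,4,7}: no change
Constraint 3 (U < W) on D(U)={4,5,6,7} D(W)={2,3,4,7}: U {4,5,6,7}->{4,5,6}; W {2,3,4,7}->{7}
Constraint 4 (U != V) on D(U)={4,5,6} D(V)={2,3,4,6}: no change
So after all 4 constraints: D(V) = {2,3,4,6}

Answer: {2,3,4,6}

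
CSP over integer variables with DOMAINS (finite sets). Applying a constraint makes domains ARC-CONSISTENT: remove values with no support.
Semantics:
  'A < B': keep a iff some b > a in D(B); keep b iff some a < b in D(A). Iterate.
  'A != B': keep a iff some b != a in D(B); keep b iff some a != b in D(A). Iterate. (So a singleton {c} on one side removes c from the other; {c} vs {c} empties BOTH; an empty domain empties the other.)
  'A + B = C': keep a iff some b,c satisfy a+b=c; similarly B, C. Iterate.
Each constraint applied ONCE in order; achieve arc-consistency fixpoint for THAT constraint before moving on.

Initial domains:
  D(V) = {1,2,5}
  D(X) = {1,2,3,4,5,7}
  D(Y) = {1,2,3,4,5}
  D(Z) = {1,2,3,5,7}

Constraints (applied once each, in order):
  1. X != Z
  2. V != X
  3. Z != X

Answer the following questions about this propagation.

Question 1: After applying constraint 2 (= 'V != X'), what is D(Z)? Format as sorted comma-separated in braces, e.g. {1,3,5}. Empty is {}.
Constraint 1 (X != Z) on D(X)={1,2,3,4,5,7} D(Z)={1,2,3,5,7}: no change
Constraint 2 (V != X) on D(V)={1,2,5} D(X)={1,2,3,4,5,7}: no change
So after constraint 2: D(Z) = {1,2,3,5,7}

Answer: {1,2,3,5,7}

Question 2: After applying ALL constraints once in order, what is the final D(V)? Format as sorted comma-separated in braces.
Answer: {1,2,5}

Derivation:
Constraint 1 (X != Z) on D(X)={1,2,3,4,5,7} D(Z)={1,2,3,5,7}: no change
Constraint 2 (V != X) on D(V)={1,2,5} D(X)={1,2,3,4,5,7}: no change
Constraint 3 (Z != X) on D(Z)={1,2,3,5,7} D(X)={1,2,3,4,5,7}: no change
So after all 3 constraints: D(V) = {1,2,5}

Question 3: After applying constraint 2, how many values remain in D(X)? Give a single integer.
Answer: 6

Derivation:
Constraint 1 (X != Z) on D(X)={1,2,3,4,5,7} D(Z)={1,2,3,5,7}: no change
Constraint 2 (V != X) on D(V)={1,2,5} D(X)={1,2,3,4,5,7}: no change
So after constraint 2: D(X)={1,2,3,4,5,7}, size = 6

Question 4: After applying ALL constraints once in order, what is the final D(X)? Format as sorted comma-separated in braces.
Answer: {1,2,3,4,5,7}

Derivation:
Constraint 1 (X != Z) on D(X)={1,2,3,4,5,7} D(Z)={1,2,3,5,7}: no change
Constraint 2 (V != X) on D(V)={1,2,5} D(X)={1,2,3,4,5,7}: no change
Constraint 3 (Z != X) on D(Z)={1,2,3,5,7} D(X)={1,2,3,4,5,7}: no change
So after all 3 constraints: D(X) = {1,2,3,4,5,7}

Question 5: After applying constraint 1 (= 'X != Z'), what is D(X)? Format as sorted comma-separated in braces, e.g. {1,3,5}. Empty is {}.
Constraint 1 (X != Z) on D(X)={1,2,3,4,5,7} D(Z)={1,2,3,5,7}: no change
So after constraint 1: D(X) = {1,2,3,4,5,7}

Answer: {1,2,3,4,5,7}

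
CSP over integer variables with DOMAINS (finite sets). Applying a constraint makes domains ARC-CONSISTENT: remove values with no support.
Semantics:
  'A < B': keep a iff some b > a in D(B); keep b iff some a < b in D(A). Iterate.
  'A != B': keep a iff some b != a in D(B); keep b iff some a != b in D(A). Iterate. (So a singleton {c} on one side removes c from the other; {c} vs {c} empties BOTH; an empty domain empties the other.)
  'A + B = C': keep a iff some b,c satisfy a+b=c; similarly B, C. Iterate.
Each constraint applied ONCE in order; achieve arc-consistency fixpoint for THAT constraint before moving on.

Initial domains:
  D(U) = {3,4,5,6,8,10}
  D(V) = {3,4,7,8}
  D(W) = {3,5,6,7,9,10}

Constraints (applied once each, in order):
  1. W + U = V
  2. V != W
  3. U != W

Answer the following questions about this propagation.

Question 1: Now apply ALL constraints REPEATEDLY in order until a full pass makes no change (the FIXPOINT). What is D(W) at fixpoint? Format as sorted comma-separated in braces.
pass 0 (initial): D(W)={3,5,6,7,9,10}
pass 1: U {3,4,5,6,8,10}->{3,4,5}; V {3,4,7,8}->{7,8}; W {3,5,6,7,9,10}->{3,5}
pass 2: no change
Fixpoint after 2 passes: D(W) = {3,5}

Answer: {3,5}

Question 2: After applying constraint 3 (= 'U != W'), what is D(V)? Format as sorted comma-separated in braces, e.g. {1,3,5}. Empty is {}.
Answer: {7,8}

Derivation:
Constraint 1 (W + U = V) on D(W)={3,5,6,7,9,10} D(U)={3,4,5,6,8,10} D(V)={3,4,7,8}: W {3,5,6,7,9,10}->{3,5}; U {3,4,5,6,8,10}->{3,4,5}; V {3,4,7,8}->{7,8}
Constraint 2 (V != W) on D(V)={7,8} D(W)={3,5}: no change
Constraint 3 (U != W) on D(U)={3,4,5} D(W)={3,5}: no change
So after constraint 3: D(V) = {7,8}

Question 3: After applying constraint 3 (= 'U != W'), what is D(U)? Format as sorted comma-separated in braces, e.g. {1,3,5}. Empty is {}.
Answer: {3,4,5}

Derivation:
Constraint 1 (W + U = V) on D(W)={3,5,6,7,9,10} D(U)={3,4,5,6,8,10} D(V)={3,4,7,8}: W {3,5,6,7,9,10}->{3,5}; U {3,4,5,6,8,10}->{3,4,5}; V {3,4,7,8}->{7,8}
Constraint 2 (V != W) on D(V)={7,8} D(W)={3,5}: no change
Constraint 3 (U != W) on D(U)={3,4,5} D(W)={3,5}: no change
So after constraint 3: D(U) = {3,4,5}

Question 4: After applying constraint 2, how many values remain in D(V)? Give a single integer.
Answer: 2

Derivation:
Constraint 1 (W + U = V) on D(W)={3,5,6,7,9,10} D(U)={3,4,5,6,8,10} D(V)={3,4,7,8}: W {3,5,6,7,9,10}->{3,5}; U {3,4,5,6,8,10}->{3,4,5}; V {3,4,7,8}->{7,8}
Constraint 2 (V != W) on D(V)={7,8} D(W)={3,5}: no change
So after constraint 2: D(V)={7,8}, size = 2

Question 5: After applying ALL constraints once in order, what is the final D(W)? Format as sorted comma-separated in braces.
Answer: {3,5}

Derivation:
Constraint 1 (W + U = V) on D(W)={3,5,6,7,9,10} D(U)={3,4,5,6,8,10} D(V)={3,4,7,8}: W {3,5,6,7,9,10}->{3,5}; U {3,4,5,6,8,10}->{3,4,5}; V {3,4,7,8}->{7,8}
Constraint 2 (V != W) on D(V)={7,8} D(W)={3,5}: no change
Constraint 3 (U != W) on D(U)={3,4,5} D(W)={3,5}: no change
So after all 3 constraints: D(W) = {3,5}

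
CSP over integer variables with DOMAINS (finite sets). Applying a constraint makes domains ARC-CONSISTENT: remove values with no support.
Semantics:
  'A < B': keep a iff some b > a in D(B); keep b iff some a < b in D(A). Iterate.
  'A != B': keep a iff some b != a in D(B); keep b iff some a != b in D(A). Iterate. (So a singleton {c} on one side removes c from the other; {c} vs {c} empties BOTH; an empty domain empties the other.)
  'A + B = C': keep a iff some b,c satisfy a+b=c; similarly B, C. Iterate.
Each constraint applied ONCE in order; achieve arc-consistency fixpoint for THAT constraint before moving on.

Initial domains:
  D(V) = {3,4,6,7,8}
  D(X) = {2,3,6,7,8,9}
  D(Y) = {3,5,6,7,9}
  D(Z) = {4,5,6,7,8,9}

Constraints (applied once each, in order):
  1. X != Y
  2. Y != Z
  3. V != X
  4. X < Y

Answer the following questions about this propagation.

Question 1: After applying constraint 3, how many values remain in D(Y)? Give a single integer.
Constraint 1 (X != Y) on D(X)={2,3,6,7,8,9} D(Y)={3,5,6,7,9}: no change
Constraint 2 (Y != Z) on D(Y)={3,5,6,7,9} D(Z)={4,5,6,7,8,9}: no change
Constraint 3 (V != X) on D(V)={3,4,6,7,8} D(X)={2,3,6,7,8,9}: no change
So after constraint 3: D(Y)={3,5,6,7,9}, size = 5

Answer: 5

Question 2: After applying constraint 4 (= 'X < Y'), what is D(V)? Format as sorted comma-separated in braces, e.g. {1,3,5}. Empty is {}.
Answer: {3,4,6,7,8}

Derivation:
Constraint 1 (X != Y) on D(X)={2,3,6,7,8,9} D(Y)={3,5,6,7,9}: no change
Constraint 2 (Y != Z) on D(Y)={3,5,6,7,9} D(Z)={4,5,6,7,8,9}: no change
Constraint 3 (V != X) on D(V)={3,4,6,7,8} D(X)={2,3,6,7,8,9}: no change
Constraint 4 (X < Y) on D(X)={2,3,6,7,8,9} D(Y)={3,5,6,7,9}: X {2,3,6,7,8,9}->{2,3,6,7,8}
So after constraint 4: D(V) = {3,4,6,7,8}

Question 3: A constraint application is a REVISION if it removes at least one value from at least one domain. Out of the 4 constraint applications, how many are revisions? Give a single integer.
Constraint 1 (X != Y) on D(X)={2,3,6,7,8,9} D(Y)={3,5,6,7,9}: no change => not a revision
Constraint 2 (Y != Z) on D(Y)={3,5,6,7,9} D(Z)={4,5,6,7,8,9}: no change => not a revision
Constraint 3 (V != X) on D(V)={3,4,6,7,8} D(X)={2,3,6,7,8,9}: no change => not a revision
Constraint 4 (X < Y) on D(X)={2,3,6,7,8,9} D(Y)={3,5,6,7,9}: X {2,3,6,7,8,9}->{2,3,6,7,8} => REVISION
Total revisions = 1

Answer: 1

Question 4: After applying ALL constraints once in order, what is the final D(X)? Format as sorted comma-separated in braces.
Constraint 1 (X != Y) on D(X)={2,3,6,7,8,9} D(Y)={3,5,6,7,9}: no change
Constraint 2 (Y != Z) on D(Y)={3,5,6,7,9} D(Z)={4,5,6,7,8,9}: no change
Constraint 3 (V != X) on D(V)={3,4,6,7,8} D(X)={2,3,6,7,8,9}: no change
Constraint 4 (X < Y) on D(X)={2,3,6,7,8,9} D(Y)={3,5,6,7,9}: X {2,3,6,7,8,9}->{2,3,6,7,8}
So after all 4 constraints: D(X) = {2,3,6,7,8}

Answer: {2,3,6,7,8}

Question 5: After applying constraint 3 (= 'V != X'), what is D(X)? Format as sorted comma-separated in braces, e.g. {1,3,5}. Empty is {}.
Answer: {2,3,6,7,8,9}

Derivation:
Constraint 1 (X != Y) on D(X)={2,3,6,7,8,9} D(Y)={3,5,6,7,9}: no change
Constraint 2 (Y != Z) on D(Y)={3,5,6,7,9} D(Z)={4,5,6,7,8,9}: no change
Constraint 3 (V != X) on D(V)={3,4,6,7,8} D(X)={2,3,6,7,8,9}: no change
So after constraint 3: D(X) = {2,3,6,7,8,9}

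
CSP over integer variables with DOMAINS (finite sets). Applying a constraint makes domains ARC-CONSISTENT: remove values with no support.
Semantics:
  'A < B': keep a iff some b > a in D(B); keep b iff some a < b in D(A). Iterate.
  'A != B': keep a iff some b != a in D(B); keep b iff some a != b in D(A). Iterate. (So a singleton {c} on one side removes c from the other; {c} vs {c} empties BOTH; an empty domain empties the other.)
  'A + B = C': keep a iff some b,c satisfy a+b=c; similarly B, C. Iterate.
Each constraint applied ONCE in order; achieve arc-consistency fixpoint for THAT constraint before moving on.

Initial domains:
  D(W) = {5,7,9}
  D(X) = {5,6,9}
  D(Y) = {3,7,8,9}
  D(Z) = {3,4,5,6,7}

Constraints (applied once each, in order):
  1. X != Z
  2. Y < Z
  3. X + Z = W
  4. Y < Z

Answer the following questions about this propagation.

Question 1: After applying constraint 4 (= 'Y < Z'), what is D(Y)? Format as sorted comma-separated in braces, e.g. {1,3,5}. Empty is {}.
Answer: {3}

Derivation:
Constraint 1 (X != Z) on D(X)={5,6,9} D(Z)={3,4,5,6,7}: no change
Constraint 2 (Y < Z) on D(Y)={3,7,8,9} D(Z)={3,4,5,6,7}: Y {3,7,8,9}->{3}; Z {3,4,5,6,7}->{4,5,6,7}
Constraint 3 (X + Z = W) on D(X)={5,6,9} D(Z)={4,5,6,7} D(W)={5,7,9}: X {5,6,9}->{5}; Z {4,5,6,7}->{4}; W {5,7,9}->{9}
Constraint 4 (Y < Z) on D(Y)={3} D(Z)={4}: no change
So after constraint 4: D(Y) = {3}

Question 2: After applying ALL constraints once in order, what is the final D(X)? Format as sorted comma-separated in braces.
Constraint 1 (X != Z) on D(X)={5,6,9} D(Z)={3,4,5,6,7}: no change
Constraint 2 (Y < Z) on D(Y)={3,7,8,9} D(Z)={3,4,5,6,7}: Y {3,7,8,9}->{3}; Z {3,4,5,6,7}->{4,5,6,7}
Constraint 3 (X + Z = W) on D(X)={5,6,9} D(Z)={4,5,6,7} D(W)={5,7,9}: X {5,6,9}->{5}; Z {4,5,6,7}->{4}; W {5,7,9}->{9}
Constraint 4 (Y < Z) on D(Y)={3} D(Z)={4}: no change
So after all 4 constraints: D(X) = {5}

Answer: {5}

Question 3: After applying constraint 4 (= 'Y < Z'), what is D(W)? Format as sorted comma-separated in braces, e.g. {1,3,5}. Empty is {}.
Constraint 1 (X != Z) on D(X)={5,6,9} D(Z)={3,4,5,6,7}: no change
Constraint 2 (Y < Z) on D(Y)={3,7,8,9} D(Z)={3,4,5,6,7}: Y {3,7,8,9}->{3}; Z {3,4,5,6,7}->{4,5,6,7}
Constraint 3 (X + Z = W) on D(X)={5,6,9} D(Z)={4,5,6,7} D(W)={5,7,9}: X {5,6,9}->{5}; Z {4,5,6,7}->{4}; W {5,7,9}->{9}
Constraint 4 (Y < Z) on D(Y)={3} D(Z)={4}: no change
So after constraint 4: D(W) = {9}

Answer: {9}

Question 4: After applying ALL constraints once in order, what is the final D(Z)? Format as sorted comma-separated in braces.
Answer: {4}

Derivation:
Constraint 1 (X != Z) on D(X)={5,6,9} D(Z)={3,4,5,6,7}: no change
Constraint 2 (Y < Z) on D(Y)={3,7,8,9} D(Z)={3,4,5,6,7}: Y {3,7,8,9}->{3}; Z {3,4,5,6,7}->{4,5,6,7}
Constraint 3 (X + Z = W) on D(X)={5,6,9} D(Z)={4,5,6,7} D(W)={5,7,9}: X {5,6,9}->{5}; Z {4,5,6,7}->{4}; W {5,7,9}->{9}
Constraint 4 (Y < Z) on D(Y)={3} D(Z)={4}: no change
So after all 4 constraints: D(Z) = {4}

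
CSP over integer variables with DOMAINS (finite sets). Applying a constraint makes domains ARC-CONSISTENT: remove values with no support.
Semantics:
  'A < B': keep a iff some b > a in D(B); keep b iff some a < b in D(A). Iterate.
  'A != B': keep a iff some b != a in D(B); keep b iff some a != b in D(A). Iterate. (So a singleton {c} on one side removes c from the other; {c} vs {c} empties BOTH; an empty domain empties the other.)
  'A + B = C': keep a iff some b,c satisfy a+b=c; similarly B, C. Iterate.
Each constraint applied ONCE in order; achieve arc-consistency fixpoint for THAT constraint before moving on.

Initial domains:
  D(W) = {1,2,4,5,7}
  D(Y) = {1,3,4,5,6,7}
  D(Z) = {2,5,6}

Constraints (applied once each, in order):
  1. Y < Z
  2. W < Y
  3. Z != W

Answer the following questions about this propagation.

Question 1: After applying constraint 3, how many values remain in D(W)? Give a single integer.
Constraint 1 (Y < Z) on D(Y)={1,3,4,5,6,7} D(Z)={2,5,6}: Y {1,3,4,5,6,7}->{1,3,4,5}
Constraint 2 (W < Y) on D(W)={1,2,4,5,7} D(Y)={1,3,4,5}: W {1,2,4,5,7}->{1,2,4}; Y {1,3,4,5}->{3,4,5}
Constraint 3 (Z != W) on D(Z)={2,5,6} D(W)={1,2,4}: no change
So after constraint 3: D(W)={1,2,4}, size = 3

Answer: 3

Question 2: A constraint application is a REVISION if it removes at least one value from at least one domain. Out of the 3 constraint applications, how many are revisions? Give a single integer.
Constraint 1 (Y < Z) on D(Y)={1,3,4,5,6,7} D(Z)={2,5,6}: Y {1,3,4,5,6,7}->{1,3,4,5} => REVISION
Constraint 2 (W < Y) on D(W)={1,2,4,5,7} D(Y)={1,3,4,5}: W {1,2,4,5,7}->{1,2,4}; Y {1,3,4,5}->{3,4,5} => REVISION
Constraint 3 (Z != W) on D(Z)={2,5,6} D(W)={1,2,4}: no change => not a revision
Total revisions = 2

Answer: 2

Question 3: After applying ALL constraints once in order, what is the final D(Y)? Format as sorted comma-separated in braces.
Answer: {3,4,5}

Derivation:
Constraint 1 (Y < Z) on D(Y)={1,3,4,5,6,7} D(Z)={2,5,6}: Y {1,3,4,5,6,7}->{1,3,4,5}
Constraint 2 (W < Y) on D(W)={1,2,4,5,7} D(Y)={1,3,4,5}: W {1,2,4,5,7}->{1,2,4}; Y {1,3,4,5}->{3,4,5}
Constraint 3 (Z != W) on D(Z)={2,5,6} D(W)={1,2,4}: no change
So after all 3 constraints: D(Y) = {3,4,5}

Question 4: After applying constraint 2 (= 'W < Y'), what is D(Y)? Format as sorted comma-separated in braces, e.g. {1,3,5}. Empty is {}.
Answer: {3,4,5}

Derivation:
Constraint 1 (Y < Z) on D(Y)={1,3,4,5,6,7} D(Z)={2,5,6}: Y {1,3,4,5,6,7}->{1,3,4,5}
Constraint 2 (W < Y) on D(W)={1,2,4,5,7} D(Y)={1,3,4,5}: W {1,2,4,5,7}->{1,2,4}; Y {1,3,4,5}->{3,4,5}
So after constraint 2: D(Y) = {3,4,5}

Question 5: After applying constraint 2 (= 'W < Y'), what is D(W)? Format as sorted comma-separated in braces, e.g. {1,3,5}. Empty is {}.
Constraint 1 (Y < Z) on D(Y)={1,3,4,5,6,7} D(Z)={2,5,6}: Y {1,3,4,5,6,7}->{1,3,4,5}
Constraint 2 (W < Y) on D(W)={1,2,4,5,7} D(Y)={1,3,4,5}: W {1,2,4,5,7}->{1,2,4}; Y {1,3,4,5}->{3,4,5}
So after constraint 2: D(W) = {1,2,4}

Answer: {1,2,4}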